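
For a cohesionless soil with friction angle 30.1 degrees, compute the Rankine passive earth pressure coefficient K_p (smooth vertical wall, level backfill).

3.01

K_p = (1 + sin φ)/(1 − sin φ) = tan²(45° + 30.1°/2) = 3.012.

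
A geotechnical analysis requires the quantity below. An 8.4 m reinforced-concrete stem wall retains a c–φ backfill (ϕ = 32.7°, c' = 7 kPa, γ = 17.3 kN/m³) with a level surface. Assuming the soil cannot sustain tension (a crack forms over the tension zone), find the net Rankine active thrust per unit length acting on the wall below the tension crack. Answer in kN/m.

K_a = 0.2985; √K_a = 0.5464.
Tension-crack depth z_c = 2c/(γ√K_a) = 2×7/(17.3×0.5464) = 1.481 m.
σ_a at base = K_a γ H − 2c√K_a = 0.2985×17.3×8.4 − 2×7×0.5464 = 35.73 kPa.
P_a = ½ × 35.73 × (H − z_c) = 0.5×35.73×6.919 = 123.6 kN/m.

124 kN/m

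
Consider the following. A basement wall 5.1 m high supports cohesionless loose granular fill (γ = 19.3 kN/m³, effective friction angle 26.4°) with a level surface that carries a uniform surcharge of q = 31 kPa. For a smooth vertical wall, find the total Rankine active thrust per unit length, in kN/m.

157 kN/m

K_a = tan²(45° − φ/2) = 0.3844.
Soil triangle: ½ K_a γ H² = 0.5×0.3844×19.3×5.1² = 96.49 kN/m.
Surcharge rectangle: K_a q H = 0.3844×31×5.1 = 60.78 kN/m.
Total = 96.49 + 60.78 = 157.3 kN/m.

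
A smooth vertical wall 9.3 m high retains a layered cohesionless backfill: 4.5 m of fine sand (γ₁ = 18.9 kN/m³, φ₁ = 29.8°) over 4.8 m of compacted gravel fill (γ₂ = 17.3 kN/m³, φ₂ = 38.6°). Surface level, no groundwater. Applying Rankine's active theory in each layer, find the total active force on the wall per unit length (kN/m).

K_a1 = tan²(45°−29.8°/2) = 0.3360; K_a2 = tan²(45°−38.6°/2) = 0.2316.
Layer 1: σ at base = K_a1 γ₁ h₁ = 28.58 kPa; P₁ = ½×28.58×4.5 = 64.30.
Layer 2: σ_v at top = γ₁h₁ = 85.05; σ_h top = K_a2×85.05 = 19.70; σ_h base = K_a2×(85.05+17.3×4.8) = 38.93.
P₂ = ½(19.70+38.93)×4.8 = 140.7. Total P_a = 64.30+140.7 = 205.0 kN/m.

205 kN/m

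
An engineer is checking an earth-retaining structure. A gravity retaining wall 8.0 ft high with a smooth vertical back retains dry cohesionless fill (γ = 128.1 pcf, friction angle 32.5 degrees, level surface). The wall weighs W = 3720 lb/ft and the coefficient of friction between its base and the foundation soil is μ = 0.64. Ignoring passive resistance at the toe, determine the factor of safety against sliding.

K_a = tan²(45° − 32.5°/2) = 0.3010.
P_a = ½K_aγH² = 0.5×0.3010×128.1×8.0² = 1234 lb/ft, acting at H/3 = 2.667 ft above the base.
FS_sliding = μW / P_a = 0.64×3720 / 1234 = 1.930.

1.93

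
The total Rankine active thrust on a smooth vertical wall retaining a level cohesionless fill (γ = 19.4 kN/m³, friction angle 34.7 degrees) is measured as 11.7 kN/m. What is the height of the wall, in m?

K_a = 0.2745. P_a = ½ K_a γ H² ⇒ H = √(2P_a/(K_a γ)).
H = √(2×11.7/(0.2745×19.4)) = 2.096 m.

2.10 m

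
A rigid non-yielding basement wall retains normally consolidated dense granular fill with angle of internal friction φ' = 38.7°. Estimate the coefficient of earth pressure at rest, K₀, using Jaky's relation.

K₀ = 1 − sin φ' = 1 − sin 38.7° = 0.3748.

0.375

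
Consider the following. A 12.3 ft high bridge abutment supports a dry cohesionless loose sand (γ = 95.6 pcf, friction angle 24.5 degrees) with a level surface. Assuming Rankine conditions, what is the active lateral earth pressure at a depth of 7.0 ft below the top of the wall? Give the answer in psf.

K_a = (1 − sin φ)/(1 + sin φ) = 0.4137.
σ_h = K_a γ z = 0.4137 × 95.6 × 7.0 = 276.9 psf.

277 psf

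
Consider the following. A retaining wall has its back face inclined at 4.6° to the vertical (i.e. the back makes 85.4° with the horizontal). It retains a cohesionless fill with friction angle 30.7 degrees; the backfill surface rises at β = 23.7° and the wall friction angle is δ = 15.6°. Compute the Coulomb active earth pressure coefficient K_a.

0.500

K_a = sin²(α+φ) / [sin²α · sin(α−δ) · (1 + √{sin(φ+δ)sin(φ−β) / (sin(α−δ)sin(α+β))})²].
With α = 85.4°, φ = 30.7°, δ = 15.6°, β = 23.7°: K_a = 0.5000.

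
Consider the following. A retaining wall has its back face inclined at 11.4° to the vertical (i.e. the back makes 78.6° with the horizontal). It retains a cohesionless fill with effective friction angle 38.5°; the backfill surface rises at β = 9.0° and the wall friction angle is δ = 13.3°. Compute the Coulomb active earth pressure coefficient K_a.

0.332

K_a = sin²(α+φ) / [sin²α · sin(α−δ) · (1 + √{sin(φ+δ)sin(φ−β) / (sin(α−δ)sin(α+β))})²].
With α = 78.6°, φ = 38.5°, δ = 13.3°, β = 9.0°: K_a = 0.3322.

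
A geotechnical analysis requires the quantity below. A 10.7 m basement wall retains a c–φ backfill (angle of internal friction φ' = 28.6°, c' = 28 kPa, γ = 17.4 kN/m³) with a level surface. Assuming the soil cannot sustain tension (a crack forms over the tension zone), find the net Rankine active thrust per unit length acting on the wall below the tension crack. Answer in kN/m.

85.5 kN/m

K_a = 0.3525; √K_a = 0.5938.
Tension-crack depth z_c = 2c/(γ√K_a) = 2×28/(17.4×0.5938) = 5.420 m.
σ_a at base = K_a γ H − 2c√K_a = 0.3525×17.4×10.7 − 2×28×0.5938 = 32.39 kPa.
P_a = ½ × 32.39 × (H − z_c) = 0.5×32.39×5.280 = 85.49 kN/m.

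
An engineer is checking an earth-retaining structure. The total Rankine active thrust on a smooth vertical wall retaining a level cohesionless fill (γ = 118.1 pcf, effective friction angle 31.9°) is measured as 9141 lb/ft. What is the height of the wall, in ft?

22.4 ft

K_a = 0.3085. P_a = ½ K_a γ H² ⇒ H = √(2P_a/(K_a γ)).
H = √(2×9141/(0.3085×118.1)) = 22.40 ft.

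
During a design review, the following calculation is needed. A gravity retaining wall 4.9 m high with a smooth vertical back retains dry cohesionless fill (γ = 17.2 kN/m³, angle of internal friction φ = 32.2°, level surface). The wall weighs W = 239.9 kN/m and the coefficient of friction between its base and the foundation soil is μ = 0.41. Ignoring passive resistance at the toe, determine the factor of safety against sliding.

1.56

K_a = tan²(45° − 32.2°/2) = 0.3047.
P_a = ½K_aγH² = 0.5×0.3047×17.2×4.9² = 62.92 kN/m, acting at H/3 = 1.633 m above the base.
FS_sliding = μW / P_a = 0.41×239.9 / 62.92 = 1.563.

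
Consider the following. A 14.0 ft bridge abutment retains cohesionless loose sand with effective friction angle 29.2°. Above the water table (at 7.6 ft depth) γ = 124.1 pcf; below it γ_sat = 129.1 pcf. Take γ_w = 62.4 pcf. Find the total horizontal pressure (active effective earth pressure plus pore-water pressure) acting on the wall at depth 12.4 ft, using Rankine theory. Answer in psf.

734 psf

K_a = (1 − sin φ)/(1 + sin φ) = 0.3442.
γ' = 129.1 − 62.4 = 66.70 pcf.
Effective vertical stress at 12.4 ft: σ'_v = 124.1×7.6 + 66.70×4.80 = 1263 psf.
σ'_h = K_a σ'_v = 0.3442 × 1263 = 434.9 psf; u = γ_w × 4.80 = 299.5 psf.
Total σ_h = 434.9 + 299.5 = 734.4 psf.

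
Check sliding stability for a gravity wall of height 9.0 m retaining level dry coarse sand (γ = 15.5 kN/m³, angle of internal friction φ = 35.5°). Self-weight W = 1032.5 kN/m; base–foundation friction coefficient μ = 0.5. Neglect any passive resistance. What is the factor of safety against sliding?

K_a = tan²(45° − 35.5°/2) = 0.2653.
P_a = ½K_aγH² = 0.5×0.2653×15.5×9.0² = 166.5 kN/m, acting at H/3 = 3.000 m above the base.
FS_sliding = μW / P_a = 0.5×1032.5 / 166.5 = 3.100.

3.10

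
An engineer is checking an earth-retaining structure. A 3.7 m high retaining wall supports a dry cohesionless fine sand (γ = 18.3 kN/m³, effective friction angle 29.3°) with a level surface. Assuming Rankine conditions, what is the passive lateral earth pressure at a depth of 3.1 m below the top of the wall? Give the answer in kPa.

K_p = (1 + sin φ)/(1 − sin φ) = 2.917.
σ_h = K_p γ z = 2.917 × 18.3 × 3.1 = 165.5 kPa.

165 kPa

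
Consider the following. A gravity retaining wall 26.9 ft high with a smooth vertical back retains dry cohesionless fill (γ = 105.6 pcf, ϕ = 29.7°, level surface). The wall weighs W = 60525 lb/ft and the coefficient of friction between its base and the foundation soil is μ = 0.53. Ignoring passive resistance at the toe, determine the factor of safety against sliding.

2.49

K_a = tan²(45° − 29.7°/2) = 0.3374.
P_a = ½K_aγH² = 0.5×0.3374×105.6×26.9² = 12890 lb/ft, acting at H/3 = 8.967 ft above the base.
FS_sliding = μW / P_a = 0.53×60525 / 12890 = 2.489.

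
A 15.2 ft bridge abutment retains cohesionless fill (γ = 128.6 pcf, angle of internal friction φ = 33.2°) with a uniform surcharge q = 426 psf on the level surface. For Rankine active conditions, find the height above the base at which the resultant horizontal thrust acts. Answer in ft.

5.84 ft

K_a = 0.2924.
Triangular part P₁ = ½K_aγH² = 4343 at H/3 = 5.067 ft; rectangular part P₂ = K_a q H = 1893 at H/2 = 7.600 ft.
ȳ = (P₁·5.067 + P₂·7.600)/(P₁+P₂) = 5.836 ft.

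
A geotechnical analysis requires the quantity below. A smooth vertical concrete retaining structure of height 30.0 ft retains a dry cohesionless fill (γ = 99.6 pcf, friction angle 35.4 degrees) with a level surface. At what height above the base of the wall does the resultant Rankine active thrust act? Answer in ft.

K_a = 0.2664.
The pressure distribution is triangular, so the resultant acts at H/3 above the base = 30.0/3 = 10.00 ft.

10.0 ft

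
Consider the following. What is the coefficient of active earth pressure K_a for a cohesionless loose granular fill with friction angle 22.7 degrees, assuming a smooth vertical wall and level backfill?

K_a = tan²(45° − φ/2) = tan²(33.65°) = 0.4431.

0.443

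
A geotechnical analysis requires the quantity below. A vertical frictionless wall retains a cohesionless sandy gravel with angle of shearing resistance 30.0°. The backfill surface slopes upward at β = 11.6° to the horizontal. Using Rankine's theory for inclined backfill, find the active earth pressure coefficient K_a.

0.356

K_a = cos β · (cos β − √(cos²β − cos²φ)) / (cos β + √(cos²β − cos²φ)).
cos β = 0.9796, cos φ = 0.8660, √(cos²β − cos²φ) = 0.4578.
K_a = 0.9796 × (0.9796 − 0.4578)/(0.9796 + 0.4578) = 0.3556.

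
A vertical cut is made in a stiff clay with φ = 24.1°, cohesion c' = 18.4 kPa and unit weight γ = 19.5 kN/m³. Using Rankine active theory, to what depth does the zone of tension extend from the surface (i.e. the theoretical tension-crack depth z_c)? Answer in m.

2.91 m

K_a = tan²(45° − 24.1°/2) = 0.4201; √K_a = 0.6482.
The active pressure is zero where K_a γ z = 2c√K_a, so z_c = 2c/(γ√K_a) = 2×18.4/(19.5×0.6482) = 2.912 m.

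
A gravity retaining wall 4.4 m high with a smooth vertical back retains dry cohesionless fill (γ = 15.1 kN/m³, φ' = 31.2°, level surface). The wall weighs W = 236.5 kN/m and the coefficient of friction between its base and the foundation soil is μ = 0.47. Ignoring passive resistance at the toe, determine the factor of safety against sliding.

K_a = tan²(45° − 31.2°/2) = 0.3175.
P_a = ½K_aγH² = 0.5×0.3175×15.1×4.4² = 46.41 kN/m, acting at H/3 = 1.467 m above the base.
FS_sliding = μW / P_a = 0.47×236.5 / 46.41 = 2.395.

2.40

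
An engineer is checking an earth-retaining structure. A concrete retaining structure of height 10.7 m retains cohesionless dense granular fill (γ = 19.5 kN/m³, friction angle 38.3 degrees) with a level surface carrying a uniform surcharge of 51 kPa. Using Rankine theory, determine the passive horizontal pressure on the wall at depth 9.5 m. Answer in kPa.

K_p = (1 + sin φ)/(1 − sin φ) = 4.260.
σ_v = γz + q = 19.5 × 9.5 + 51 = 236.2 kPa.
σ_h = K_p σ_v = 4.260 × 236.2 = 1006 kPa.

1010 kPa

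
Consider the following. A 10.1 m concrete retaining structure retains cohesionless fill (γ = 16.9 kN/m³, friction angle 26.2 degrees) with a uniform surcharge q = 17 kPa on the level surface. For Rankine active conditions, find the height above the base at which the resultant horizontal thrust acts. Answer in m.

3.65 m

K_a = 0.3874.
Triangular part P₁ = ½K_aγH² = 334.0 at H/3 = 3.367 m; rectangular part P₂ = K_a q H = 66.52 at H/2 = 5.050 m.
ȳ = (P₁·3.367 + P₂·5.050)/(P₁+P₂) = 3.646 m.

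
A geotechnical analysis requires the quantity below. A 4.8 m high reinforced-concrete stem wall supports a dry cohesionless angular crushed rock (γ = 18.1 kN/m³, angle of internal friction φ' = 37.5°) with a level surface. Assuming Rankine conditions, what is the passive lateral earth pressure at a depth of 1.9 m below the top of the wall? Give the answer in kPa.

141 kPa

K_p = (1 + sin φ)/(1 − sin φ) = 4.112.
σ_h = K_p γ z = 4.112 × 18.1 × 1.9 = 141.4 kPa.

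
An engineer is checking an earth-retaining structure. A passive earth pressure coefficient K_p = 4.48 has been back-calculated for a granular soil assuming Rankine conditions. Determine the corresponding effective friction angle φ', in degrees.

39.4°

K_p = (1+sin φ)/(1−sin φ) ⇒ sin φ = (K_p − 1)/(K_p + 1) = 0.6350.
φ = arcsin(0.6350) = 39.42°.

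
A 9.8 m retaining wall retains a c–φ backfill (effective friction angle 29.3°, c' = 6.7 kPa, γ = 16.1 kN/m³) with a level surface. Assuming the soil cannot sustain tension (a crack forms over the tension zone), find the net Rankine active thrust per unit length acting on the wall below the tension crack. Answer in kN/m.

194 kN/m

K_a = 0.3428; √K_a = 0.5855.
Tension-crack depth z_c = 2c/(γ√K_a) = 2×6.7/(16.1×0.5855) = 1.421 m.
σ_a at base = K_a γ H − 2c√K_a = 0.3428×16.1×9.8 − 2×6.7×0.5855 = 46.25 kPa.
P_a = ½ × 46.25 × (H − z_c) = 0.5×46.25×8.379 = 193.7 kN/m.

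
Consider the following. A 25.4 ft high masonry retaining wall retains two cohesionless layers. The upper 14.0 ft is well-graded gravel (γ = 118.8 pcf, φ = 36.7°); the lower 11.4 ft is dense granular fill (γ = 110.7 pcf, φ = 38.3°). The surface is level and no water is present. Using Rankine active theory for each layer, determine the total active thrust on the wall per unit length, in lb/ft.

K_a1 = tan²(45°−36.7°/2) = 0.2519; K_a2 = tan²(45°−38.3°/2) = 0.2347.
Layer 1: σ at base = K_a1 γ₁ h₁ = 418.9 psf; P₁ = ½×418.9×14.0 = 2932.
Layer 2: σ_v at top = γ₁h₁ = 1663; σ_h top = K_a2×1663 = 390.4; σ_h base = K_a2×(1663+110.7×11.4) = 686.6.
P₂ = ½(390.4+686.6)×11.4 = 6139. Total P_a = 2932+6139 = 9071 lb/ft.

9070 lb/ft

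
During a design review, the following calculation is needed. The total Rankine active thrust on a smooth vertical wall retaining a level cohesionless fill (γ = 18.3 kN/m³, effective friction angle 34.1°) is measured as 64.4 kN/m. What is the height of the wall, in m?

5.00 m

K_a = 0.2815. P_a = ½ K_a γ H² ⇒ H = √(2P_a/(K_a γ)).
H = √(2×64.4/(0.2815×18.3)) = 5.000 m.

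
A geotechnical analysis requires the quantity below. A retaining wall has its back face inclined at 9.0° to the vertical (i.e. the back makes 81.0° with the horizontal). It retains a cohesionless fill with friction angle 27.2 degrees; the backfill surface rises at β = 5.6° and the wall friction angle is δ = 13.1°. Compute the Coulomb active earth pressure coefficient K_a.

K_a = sin²(α+φ) / [sin²α · sin(α−δ) · (1 + √{sin(φ+δ)sin(φ−β) / (sin(α−δ)sin(α+β))})²].
With α = 81.0°, φ = 27.2°, δ = 13.1°, β = 5.6°: K_a = 0.4394.

0.439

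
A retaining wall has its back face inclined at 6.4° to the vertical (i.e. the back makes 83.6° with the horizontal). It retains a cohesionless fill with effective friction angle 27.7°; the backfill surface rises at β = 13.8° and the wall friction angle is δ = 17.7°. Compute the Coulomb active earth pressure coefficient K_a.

K_a = sin²(α+φ) / [sin²α · sin(α−δ) · (1 + √{sin(φ+δ)sin(φ−β) / (sin(α−δ)sin(α+β))})²].
With α = 83.6°, φ = 27.7°, δ = 17.7°, β = 13.8°: K_a = 0.4678.

0.468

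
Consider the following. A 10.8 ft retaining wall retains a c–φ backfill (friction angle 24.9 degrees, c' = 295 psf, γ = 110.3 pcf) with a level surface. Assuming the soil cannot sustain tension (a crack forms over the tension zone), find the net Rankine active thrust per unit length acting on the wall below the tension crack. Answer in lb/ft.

132 lb/ft

K_a = 0.4074; √K_a = 0.6383.
Tension-crack depth z_c = 2c/(γ√K_a) = 2×295/(110.3×0.6383) = 8.380 ft.
σ_a at base = K_a γ H − 2c√K_a = 0.4074×110.3×10.8 − 2×295×0.6383 = 108.7 psf.
P_a = ½ × 108.7 × (H − z_c) = 0.5×108.7×2.420 = 131.6 lb/ft.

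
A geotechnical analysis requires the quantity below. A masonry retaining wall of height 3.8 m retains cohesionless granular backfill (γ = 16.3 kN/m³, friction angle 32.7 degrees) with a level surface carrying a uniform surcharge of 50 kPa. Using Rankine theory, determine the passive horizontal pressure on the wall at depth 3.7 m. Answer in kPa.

370 kPa

K_p = (1 + sin φ)/(1 − sin φ) = 3.350.
σ_v = γz + q = 16.3 × 3.7 + 50 = 110.3 kPa.
σ_h = K_p σ_v = 3.350 × 110.3 = 369.5 kPa.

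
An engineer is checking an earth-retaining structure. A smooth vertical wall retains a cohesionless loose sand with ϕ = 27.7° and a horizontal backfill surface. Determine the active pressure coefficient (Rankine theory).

0.365

K_a = tan²(45° − φ/2) = tan²(31.15°) = 0.3653.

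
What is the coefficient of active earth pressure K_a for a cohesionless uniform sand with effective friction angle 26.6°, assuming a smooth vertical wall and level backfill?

K_a = (1 − sin φ)/(1 + sin φ) = (1 − sin 26.6°)/(1 + sin 26.6°) = 0.3814.

0.381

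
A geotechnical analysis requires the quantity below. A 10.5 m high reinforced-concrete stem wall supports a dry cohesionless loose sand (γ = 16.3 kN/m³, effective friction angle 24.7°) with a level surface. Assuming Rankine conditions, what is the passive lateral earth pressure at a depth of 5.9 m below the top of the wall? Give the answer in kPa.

K_p = (1 + sin φ)/(1 − sin φ) = 2.436.
σ_h = K_p γ z = 2.436 × 16.3 × 5.9 = 234.2 kPa.

234 kPa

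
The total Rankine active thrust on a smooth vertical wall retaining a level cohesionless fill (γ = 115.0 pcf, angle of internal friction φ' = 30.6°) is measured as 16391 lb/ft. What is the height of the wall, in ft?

29.6 ft

K_a = 0.3253. P_a = ½ K_a γ H² ⇒ H = √(2P_a/(K_a γ)).
H = √(2×16391/(0.3253×115.0)) = 29.60 ft.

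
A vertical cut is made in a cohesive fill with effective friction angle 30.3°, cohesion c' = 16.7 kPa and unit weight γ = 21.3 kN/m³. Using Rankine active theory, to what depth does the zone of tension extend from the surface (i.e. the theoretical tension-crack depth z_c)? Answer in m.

2.73 m

K_a = tan²(45° − 30.3°/2) = 0.3293; √K_a = 0.5739.
The active pressure is zero where K_a γ z = 2c√K_a, so z_c = 2c/(γ√K_a) = 2×16.7/(21.3×0.5739) = 2.732 m.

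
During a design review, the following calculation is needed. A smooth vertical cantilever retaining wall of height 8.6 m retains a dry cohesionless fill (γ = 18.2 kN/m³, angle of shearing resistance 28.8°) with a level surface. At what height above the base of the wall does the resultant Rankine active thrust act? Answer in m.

K_a = 0.3498.
The pressure distribution is triangular, so the resultant acts at H/3 above the base = 8.6/3 = 2.867 m.

2.87 m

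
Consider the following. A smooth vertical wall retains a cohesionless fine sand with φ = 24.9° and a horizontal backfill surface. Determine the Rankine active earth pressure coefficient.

K_a = tan²(45° − φ/2) = tan²(32.55°) = 0.4074.

0.407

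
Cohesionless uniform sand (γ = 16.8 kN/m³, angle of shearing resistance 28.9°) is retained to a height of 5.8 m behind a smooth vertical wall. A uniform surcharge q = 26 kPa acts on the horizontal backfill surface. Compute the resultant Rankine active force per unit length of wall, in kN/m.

151 kN/m

K_a = tan²(45° − φ/2) = 0.3484.
Soil triangle: ½ K_a γ H² = 0.5×0.3484×16.8×5.8² = 98.44 kN/m.
Surcharge rectangle: K_a q H = 0.3484×26×5.8 = 52.53 kN/m.
Total = 98.44 + 52.53 = 151.0 kN/m.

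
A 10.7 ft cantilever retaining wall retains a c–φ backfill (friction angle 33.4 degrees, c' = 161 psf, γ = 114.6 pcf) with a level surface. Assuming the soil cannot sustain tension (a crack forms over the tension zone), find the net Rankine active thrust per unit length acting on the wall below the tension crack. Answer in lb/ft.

499 lb/ft

K_a = 0.2899; √K_a = 0.5384.
Tension-crack depth z_c = 2c/(γ√K_a) = 2×161/(114.6×0.5384) = 5.218 ft.
σ_a at base = K_a γ H − 2c√K_a = 0.2899×114.6×10.7 − 2×161×0.5384 = 182.1 psf.
P_a = ½ × 182.1 × (H − z_c) = 0.5×182.1×5.482 = 499.2 lb/ft.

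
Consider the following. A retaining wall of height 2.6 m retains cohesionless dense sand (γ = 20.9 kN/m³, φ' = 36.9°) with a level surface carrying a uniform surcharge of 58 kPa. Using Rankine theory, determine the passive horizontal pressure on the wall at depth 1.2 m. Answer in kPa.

333 kPa

K_p = (1 + sin φ)/(1 − sin φ) = 4.005.
σ_v = γz + q = 20.9 × 1.2 + 58 = 83.08 kPa.
σ_h = K_p σ_v = 4.005 × 83.08 = 332.8 kPa.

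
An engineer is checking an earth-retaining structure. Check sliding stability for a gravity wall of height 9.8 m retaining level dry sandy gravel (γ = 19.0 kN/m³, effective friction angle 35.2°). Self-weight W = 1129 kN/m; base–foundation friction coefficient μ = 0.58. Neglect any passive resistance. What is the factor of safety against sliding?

K_a = tan²(45° − 35.2°/2) = 0.2687.
P_a = ½K_aγH² = 0.5×0.2687×19.0×9.8² = 245.1 kN/m, acting at H/3 = 3.267 m above the base.
FS_sliding = μW / P_a = 0.58×1129 / 245.1 = 2.671.

2.67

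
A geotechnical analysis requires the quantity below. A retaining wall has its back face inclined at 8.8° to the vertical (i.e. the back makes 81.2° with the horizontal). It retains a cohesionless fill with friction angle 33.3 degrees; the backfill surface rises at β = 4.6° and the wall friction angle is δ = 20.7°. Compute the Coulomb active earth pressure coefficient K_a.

K_a = sin²(α+φ) / [sin²α · sin(α−δ) · (1 + √{sin(φ+δ)sin(φ−β) / (sin(α−δ)sin(α+β))})²].
With α = 81.2°, φ = 33.3°, δ = 20.7°, β = 4.6°: K_a = 0.3497.

0.350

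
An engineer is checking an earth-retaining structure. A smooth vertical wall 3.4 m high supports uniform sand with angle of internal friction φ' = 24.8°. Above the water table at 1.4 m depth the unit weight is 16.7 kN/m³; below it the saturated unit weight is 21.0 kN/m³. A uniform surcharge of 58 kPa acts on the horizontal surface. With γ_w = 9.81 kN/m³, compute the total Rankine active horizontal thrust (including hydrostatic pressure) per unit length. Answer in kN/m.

135 kN/m

K_a = tan²(45° − φ/2) = 0.4090.
γ' = 21.0 − 9.81 = 11.19 kN/m³. h₂ = H − d_w = 2.0 m.
σ'_h: at surface K_a·q = 23.72; at WT K_a(q+γd_w) = 33.28; at base K_a(q+γd_w+γ'h₂) = 42.44 kPa.
P₁ = ½(23.72+33.28)×1.4 = 39.90; P₂ = ½(33.28+42.44)×2.0 = 75.72; P_w = ½γ_w h₂² = 19.62.
Total = 39.90+75.72+19.62 = 135.2 kN/m.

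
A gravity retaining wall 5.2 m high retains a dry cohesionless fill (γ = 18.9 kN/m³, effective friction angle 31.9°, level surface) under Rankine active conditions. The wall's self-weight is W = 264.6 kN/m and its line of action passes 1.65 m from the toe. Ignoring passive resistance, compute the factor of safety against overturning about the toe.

3.19

K_a = tan²(45° − 31.9°/2) = 0.3085.
P_a = ½K_aγH² = 0.5×0.3085×18.9×5.2² = 78.84 kN/m, acting at H/3 = 1.733 m above the base.
Overturning moment M_o = P_a × H/3 = 78.84 × 1.733 = 136.7.
Resisting moment M_r = W × 1.65 = 264.6 × 1.65 = 436.6.
FS_overturning = M_r/M_o = 436.6/136.7 = 3.195.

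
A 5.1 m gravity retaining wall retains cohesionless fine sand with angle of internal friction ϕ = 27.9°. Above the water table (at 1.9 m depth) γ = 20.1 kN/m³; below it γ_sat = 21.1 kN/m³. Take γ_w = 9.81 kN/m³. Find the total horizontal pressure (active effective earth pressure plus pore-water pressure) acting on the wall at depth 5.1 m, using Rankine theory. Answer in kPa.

K_a = (1 − sin φ)/(1 + sin φ) = 0.3625.
γ' = 21.1 − 9.81 = 11.29 kN/m³.
Effective vertical stress at 5.1 m: σ'_v = 20.1×1.9 + 11.29×3.20 = 74.32 kPa.
σ'_h = K_a σ'_v = 0.3625 × 74.32 = 26.94 kPa; u = γ_w × 3.20 = 31.39 kPa.
Total σ_h = 26.94 + 31.39 = 58.33 kPa.

58.3 kPa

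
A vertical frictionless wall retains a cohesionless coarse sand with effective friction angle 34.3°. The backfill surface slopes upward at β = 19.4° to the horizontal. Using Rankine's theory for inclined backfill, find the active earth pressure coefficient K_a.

0.329

K_a = cos β · (cos β − √(cos²β − cos²φ)) / (cos β + √(cos²β − cos²φ)).
cos β = 0.9432, cos φ = 0.8261, √(cos²β − cos²φ) = 0.4552.
K_a = 0.9432 × (0.9432 − 0.4552)/(0.9432 + 0.4552) = 0.3291.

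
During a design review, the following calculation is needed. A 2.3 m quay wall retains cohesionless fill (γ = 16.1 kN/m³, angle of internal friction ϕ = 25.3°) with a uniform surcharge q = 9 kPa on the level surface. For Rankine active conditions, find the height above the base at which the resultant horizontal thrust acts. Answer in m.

0.892 m

K_a = 0.4012.
Triangular part P₁ = ½K_aγH² = 17.08 at H/3 = 0.7667 m; rectangular part P₂ = K_a q H = 8.305 at H/2 = 1.150 m.
ȳ = (P₁·0.7667 + P₂·1.150)/(P₁+P₂) = 0.8921 m.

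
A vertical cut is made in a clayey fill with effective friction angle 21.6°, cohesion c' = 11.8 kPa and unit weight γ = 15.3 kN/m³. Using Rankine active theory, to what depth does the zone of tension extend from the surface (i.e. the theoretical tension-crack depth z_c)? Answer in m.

2.27 m

K_a = tan²(45° − 21.6°/2) = 0.4619; √K_a = 0.6796.
The active pressure is zero where K_a γ z = 2c√K_a, so z_c = 2c/(γ√K_a) = 2×11.8/(15.3×0.6796) = 2.270 m.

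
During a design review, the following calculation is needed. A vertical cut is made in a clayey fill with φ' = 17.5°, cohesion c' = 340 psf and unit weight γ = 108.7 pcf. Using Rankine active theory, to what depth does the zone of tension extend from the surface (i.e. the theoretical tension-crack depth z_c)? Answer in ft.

8.53 ft

K_a = tan²(45° − 17.5°/2) = 0.5376; √K_a = 0.7332.
The active pressure is zero where K_a γ z = 2c√K_a, so z_c = 2c/(γ√K_a) = 2×340/(108.7×0.7332) = 8.532 ft.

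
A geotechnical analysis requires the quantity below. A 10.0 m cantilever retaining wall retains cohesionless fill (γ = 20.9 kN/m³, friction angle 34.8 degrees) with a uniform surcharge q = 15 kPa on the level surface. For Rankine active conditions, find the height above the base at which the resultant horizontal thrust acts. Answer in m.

K_a = 0.2733.
Triangular part P₁ = ½K_aγH² = 285.6 at H/3 = 3.333 m; rectangular part P₂ = K_a q H = 41.00 at H/2 = 5.000 m.
ȳ = (P₁·3.333 + P₂·5.000)/(P₁+P₂) = 3.543 m.

3.54 m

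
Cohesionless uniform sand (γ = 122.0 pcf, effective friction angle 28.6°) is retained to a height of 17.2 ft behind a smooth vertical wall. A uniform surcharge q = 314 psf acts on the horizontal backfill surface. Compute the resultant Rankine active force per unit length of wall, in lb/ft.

K_a = tan²(45° − φ/2) = 0.3525.
Soil triangle: ½ K_a γ H² = 0.5×0.3525×122.0×17.2² = 6362 lb/ft.
Surcharge rectangle: K_a q H = 0.3525×314×17.2 = 1904 lb/ft.
Total = 6362 + 1904 = 8266 lb/ft.

8270 lb/ft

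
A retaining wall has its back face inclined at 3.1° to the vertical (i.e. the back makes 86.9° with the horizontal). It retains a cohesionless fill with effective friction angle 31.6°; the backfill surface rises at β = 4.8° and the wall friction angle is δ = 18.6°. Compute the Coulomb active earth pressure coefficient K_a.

0.321

K_a = sin²(α+φ) / [sin²α · sin(α−δ) · (1 + √{sin(φ+δ)sin(φ−β) / (sin(α−δ)sin(α+β))})²].
With α = 86.9°, φ = 31.6°, δ = 18.6°, β = 4.8°: K_a = 0.3213.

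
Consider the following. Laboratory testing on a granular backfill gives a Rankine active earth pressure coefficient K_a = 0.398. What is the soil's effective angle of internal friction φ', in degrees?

K_a = tan²(45° − φ/2) ⇒ 45° − φ/2 = arctan(√0.398) = 32.25°.
φ = 2(45° − 32.25°) = 25.51°.

25.5°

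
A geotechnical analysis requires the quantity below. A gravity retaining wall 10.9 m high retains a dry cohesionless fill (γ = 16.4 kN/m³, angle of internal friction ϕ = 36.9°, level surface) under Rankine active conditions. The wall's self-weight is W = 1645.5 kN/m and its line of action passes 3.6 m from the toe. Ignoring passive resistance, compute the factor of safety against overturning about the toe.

6.70

K_a = tan²(45° − 36.9°/2) = 0.2497.
P_a = ½K_aγH² = 0.5×0.2497×16.4×10.9² = 243.2 kN/m, acting at H/3 = 3.633 m above the base.
Overturning moment M_o = P_a × H/3 = 243.2 × 3.633 = 883.8.
Resisting moment M_r = W × 3.6 = 1645.5 × 3.6 = 5924.
FS_overturning = M_r/M_o = 5924/883.8 = 6.703.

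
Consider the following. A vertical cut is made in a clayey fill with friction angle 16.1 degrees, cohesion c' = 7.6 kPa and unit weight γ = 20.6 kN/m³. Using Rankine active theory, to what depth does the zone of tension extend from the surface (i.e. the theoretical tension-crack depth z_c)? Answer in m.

K_a = tan²(45° − 16.1°/2) = 0.5658; √K_a = 0.7522.
The active pressure is zero where K_a γ z = 2c√K_a, so z_c = 2c/(γ√K_a) = 2×7.6/(20.6×0.7522) = 0.9810 m.

0.981 m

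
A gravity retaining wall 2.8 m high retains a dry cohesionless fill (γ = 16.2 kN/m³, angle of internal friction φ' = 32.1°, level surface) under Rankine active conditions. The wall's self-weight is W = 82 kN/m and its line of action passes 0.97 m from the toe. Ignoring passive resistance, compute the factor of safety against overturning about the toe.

4.39

K_a = tan²(45° − 32.1°/2) = 0.3060.
P_a = ½K_aγH² = 0.5×0.3060×16.2×2.8² = 19.43 kN/m, acting at H/3 = 0.9333 m above the base.
Overturning moment M_o = P_a × H/3 = 19.43 × 0.9333 = 18.14.
Resisting moment M_r = W × 0.97 = 82 × 0.97 = 79.54.
FS_overturning = M_r/M_o = 79.54/18.14 = 4.386.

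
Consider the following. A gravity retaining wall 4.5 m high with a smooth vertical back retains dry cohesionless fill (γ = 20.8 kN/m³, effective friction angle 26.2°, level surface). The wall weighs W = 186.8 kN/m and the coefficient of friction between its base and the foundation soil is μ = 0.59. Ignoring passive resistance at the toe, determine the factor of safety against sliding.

K_a = tan²(45° − 26.2°/2) = 0.3874.
P_a = ½K_aγH² = 0.5×0.3874×20.8×4.5² = 81.59 kN/m, acting at H/3 = 1.500 m above the base.
FS_sliding = μW / P_a = 0.59×186.8 / 81.59 = 1.351.

1.35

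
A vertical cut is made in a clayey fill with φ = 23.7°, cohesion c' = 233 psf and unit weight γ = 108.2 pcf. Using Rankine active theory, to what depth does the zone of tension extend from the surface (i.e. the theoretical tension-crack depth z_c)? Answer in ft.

6.59 ft

K_a = tan²(45° − 23.7°/2) = 0.4266; √K_a = 0.6531.
The active pressure is zero where K_a γ z = 2c√K_a, so z_c = 2c/(γ√K_a) = 2×233/(108.2×0.6531) = 6.594 ft.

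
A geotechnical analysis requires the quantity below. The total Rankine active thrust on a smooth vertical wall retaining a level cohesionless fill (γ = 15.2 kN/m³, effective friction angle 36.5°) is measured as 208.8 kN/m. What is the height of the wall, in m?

K_a = 0.2541. P_a = ½ K_a γ H² ⇒ H = √(2P_a/(K_a γ)).
H = √(2×208.8/(0.2541×15.2)) = 10.40 m.

10.4 m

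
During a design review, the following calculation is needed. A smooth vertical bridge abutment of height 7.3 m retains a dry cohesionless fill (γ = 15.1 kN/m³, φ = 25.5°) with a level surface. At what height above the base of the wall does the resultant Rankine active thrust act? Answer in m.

2.43 m

K_a = 0.3981.
The pressure distribution is triangular, so the resultant acts at H/3 above the base = 7.3/3 = 2.433 m.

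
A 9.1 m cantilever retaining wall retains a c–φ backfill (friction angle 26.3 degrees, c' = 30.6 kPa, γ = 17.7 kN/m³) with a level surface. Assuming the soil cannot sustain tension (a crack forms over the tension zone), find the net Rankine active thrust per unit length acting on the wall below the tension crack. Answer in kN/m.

K_a = 0.3859; √K_a = 0.6212.
Tension-crack depth z_c = 2c/(γ√K_a) = 2×30.6/(17.7×0.6212) = 5.566 m.
σ_a at base = K_a γ H − 2c√K_a = 0.3859×17.7×9.1 − 2×30.6×0.6212 = 24.14 kPa.
P_a = ½ × 24.14 × (H − z_c) = 0.5×24.14×3.534 = 42.66 kN/m.

42.7 kN/m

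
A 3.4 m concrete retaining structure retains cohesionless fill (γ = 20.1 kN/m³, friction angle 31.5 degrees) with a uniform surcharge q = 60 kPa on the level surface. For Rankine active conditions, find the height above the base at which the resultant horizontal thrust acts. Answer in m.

K_a = 0.3136.
Triangular part P₁ = ½K_aγH² = 36.44 at H/3 = 1.133 m; rectangular part P₂ = K_a q H = 63.98 at H/2 = 1.700 m.
ȳ = (P₁·1.133 + P₂·1.700)/(P₁+P₂) = 1.494 m.

1.49 m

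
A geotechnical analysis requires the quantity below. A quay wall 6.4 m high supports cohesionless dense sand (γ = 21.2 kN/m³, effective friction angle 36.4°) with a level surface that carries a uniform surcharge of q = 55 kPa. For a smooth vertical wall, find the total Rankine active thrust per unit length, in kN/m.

201 kN/m

K_a = tan²(45° − φ/2) = 0.2552.
Soil triangle: ½ K_a γ H² = 0.5×0.2552×21.2×6.4² = 110.8 kN/m.
Surcharge rectangle: K_a q H = 0.2552×55×6.4 = 89.82 kN/m.
Total = 110.8 + 89.82 = 200.6 kN/m.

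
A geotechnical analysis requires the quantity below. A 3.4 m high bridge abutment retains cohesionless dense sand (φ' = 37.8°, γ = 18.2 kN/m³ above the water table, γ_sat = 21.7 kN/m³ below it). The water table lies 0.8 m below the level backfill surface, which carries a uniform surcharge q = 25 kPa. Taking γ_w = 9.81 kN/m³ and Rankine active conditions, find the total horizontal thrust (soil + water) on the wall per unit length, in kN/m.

K_a = tan²(45° − φ/2) = 0.2400.
γ' = 21.7 − 9.81 = 11.89 kN/m³. h₂ = H − d_w = 2.6 m.
σ'_h: at surface K_a·q = 6.000; at WT K_a(q+γd_w) = 9.494; at base K_a(q+γd_w+γ'h₂) = 16.91 kPa.
P₁ = ½(6.000+9.494)×0.8 = 6.198; P₂ = ½(9.494+16.91)×2.6 = 34.33; P_w = ½γ_w h₂² = 33.16.
Total = 6.198+34.33+33.16 = 73.69 kN/m.

73.7 kN/m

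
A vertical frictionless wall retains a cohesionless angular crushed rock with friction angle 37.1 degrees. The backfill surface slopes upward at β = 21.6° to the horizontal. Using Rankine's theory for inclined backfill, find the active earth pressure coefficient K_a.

0.299

K_a = cos β · (cos β − √(cos²β − cos²φ)) / (cos β + √(cos²β − cos²φ)).
cos β = 0.9298, cos φ = 0.7976, √(cos²β − cos²φ) = 0.4779.
K_a = 0.9298 × (0.9298 − 0.4779)/(0.9298 + 0.4779) = 0.2985.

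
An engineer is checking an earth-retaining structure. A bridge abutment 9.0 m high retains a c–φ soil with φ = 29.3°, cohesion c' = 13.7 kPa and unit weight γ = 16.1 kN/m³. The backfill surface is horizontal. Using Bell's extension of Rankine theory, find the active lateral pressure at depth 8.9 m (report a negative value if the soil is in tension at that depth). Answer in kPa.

33.1 kPa

K_a = (1 − sin φ)/(1 + sin φ) = 0.3428.
σ_a = K_a γ z − 2c√K_a = 0.3428×16.1×8.9 − 2×13.7×0.5855 = 33.08 kPa.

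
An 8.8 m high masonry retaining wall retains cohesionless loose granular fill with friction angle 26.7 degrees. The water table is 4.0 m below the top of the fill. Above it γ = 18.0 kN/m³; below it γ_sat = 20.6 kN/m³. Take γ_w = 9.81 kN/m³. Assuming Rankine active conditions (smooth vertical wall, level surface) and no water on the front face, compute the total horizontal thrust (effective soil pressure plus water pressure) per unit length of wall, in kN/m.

346 kN/m

K_a = tan²(45° − φ/2) = 0.3800.
γ' = 20.6 − 9.81 = 10.79 kN/m³. Depth below WT = 4.8 m.
σ'_h at WT = K_a γ d_w = 27.36 kPa; at base = 27.36 + K_a γ' × 4.8 = 47.04 kPa.
P₁ (0–4.0 m) = ½×27.36×4.0 = 54.71. P₂ (4.0–8.8 m) = ½(27.36+47.04)×4.8 = 178.5.
P_w = ½ γ_w h₂² = 0.5×9.81×4.8² = 113.0. Total = 54.71+178.5+113.0 = 346.3 kN/m.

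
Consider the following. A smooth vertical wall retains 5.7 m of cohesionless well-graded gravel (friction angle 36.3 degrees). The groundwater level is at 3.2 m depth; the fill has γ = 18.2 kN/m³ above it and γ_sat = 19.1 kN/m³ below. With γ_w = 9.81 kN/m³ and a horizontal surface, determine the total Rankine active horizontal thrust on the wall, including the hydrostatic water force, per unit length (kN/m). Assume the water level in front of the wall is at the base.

K_a = tan²(45° − φ/2) = 0.2563.
γ' = 19.1 − 9.81 = 9.290 kN/m³. Depth below WT = 2.5 m.
σ'_h at WT = K_a γ d_w = 14.93 kPa; at base = 14.93 + K_a γ' × 2.5 = 20.88 kPa.
P₁ (0–3.2 m) = ½×14.93×3.2 = 23.88. P₂ (3.2–5.7 m) = ½(14.93+20.88)×2.5 = 44.75.
P_w = ½ γ_w h₂² = 0.5×9.81×2.5² = 30.66. Total = 23.88+44.75+30.66 = 99.29 kN/m.

99.3 kN/m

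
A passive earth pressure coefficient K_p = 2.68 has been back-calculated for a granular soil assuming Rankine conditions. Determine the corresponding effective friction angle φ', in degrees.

27.2°

K_p = (1+sin φ)/(1−sin φ) ⇒ sin φ = (K_p − 1)/(K_p + 1) = 0.4565.
φ = arcsin(0.4565) = 27.16°.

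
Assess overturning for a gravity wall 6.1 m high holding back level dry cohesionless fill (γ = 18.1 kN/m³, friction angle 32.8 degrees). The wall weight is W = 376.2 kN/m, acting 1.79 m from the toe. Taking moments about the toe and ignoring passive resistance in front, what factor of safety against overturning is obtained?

K_a = tan²(45° − 32.8°/2) = 0.2973.
P_a = ½K_aγH² = 0.5×0.2973×18.1×6.1² = 100.1 kN/m, acting at H/3 = 2.033 m above the base.
Overturning moment M_o = P_a × H/3 = 100.1 × 2.033 = 203.5.
Resisting moment M_r = W × 1.79 = 376.2 × 1.79 = 673.4.
FS_overturning = M_r/M_o = 673.4/203.5 = 3.308.

3.31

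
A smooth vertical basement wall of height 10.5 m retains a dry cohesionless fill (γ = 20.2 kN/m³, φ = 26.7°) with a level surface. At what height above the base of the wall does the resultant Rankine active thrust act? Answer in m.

K_a = 0.3800.
The pressure distribution is triangular, so the resultant acts at H/3 above the base = 10.5/3 = 3.500 m.

3.50 m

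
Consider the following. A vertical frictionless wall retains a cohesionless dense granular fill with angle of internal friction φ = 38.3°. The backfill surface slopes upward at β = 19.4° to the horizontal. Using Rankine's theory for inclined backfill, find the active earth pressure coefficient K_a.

0.270

K_a = cos β · (cos β − √(cos²β − cos²φ)) / (cos β + √(cos²β − cos²φ)).
cos β = 0.9432, cos φ = 0.7848, √(cos²β − cos²φ) = 0.5233.
K_a = 0.9432 × (0.9432 − 0.5233)/(0.9432 + 0.5233) = 0.2701.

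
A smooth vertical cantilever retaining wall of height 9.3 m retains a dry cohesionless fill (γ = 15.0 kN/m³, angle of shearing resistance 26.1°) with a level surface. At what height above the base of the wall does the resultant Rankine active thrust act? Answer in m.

3.10 m

K_a = 0.3889.
The pressure distribution is triangular, so the resultant acts at H/3 above the base = 9.3/3 = 3.100 m.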